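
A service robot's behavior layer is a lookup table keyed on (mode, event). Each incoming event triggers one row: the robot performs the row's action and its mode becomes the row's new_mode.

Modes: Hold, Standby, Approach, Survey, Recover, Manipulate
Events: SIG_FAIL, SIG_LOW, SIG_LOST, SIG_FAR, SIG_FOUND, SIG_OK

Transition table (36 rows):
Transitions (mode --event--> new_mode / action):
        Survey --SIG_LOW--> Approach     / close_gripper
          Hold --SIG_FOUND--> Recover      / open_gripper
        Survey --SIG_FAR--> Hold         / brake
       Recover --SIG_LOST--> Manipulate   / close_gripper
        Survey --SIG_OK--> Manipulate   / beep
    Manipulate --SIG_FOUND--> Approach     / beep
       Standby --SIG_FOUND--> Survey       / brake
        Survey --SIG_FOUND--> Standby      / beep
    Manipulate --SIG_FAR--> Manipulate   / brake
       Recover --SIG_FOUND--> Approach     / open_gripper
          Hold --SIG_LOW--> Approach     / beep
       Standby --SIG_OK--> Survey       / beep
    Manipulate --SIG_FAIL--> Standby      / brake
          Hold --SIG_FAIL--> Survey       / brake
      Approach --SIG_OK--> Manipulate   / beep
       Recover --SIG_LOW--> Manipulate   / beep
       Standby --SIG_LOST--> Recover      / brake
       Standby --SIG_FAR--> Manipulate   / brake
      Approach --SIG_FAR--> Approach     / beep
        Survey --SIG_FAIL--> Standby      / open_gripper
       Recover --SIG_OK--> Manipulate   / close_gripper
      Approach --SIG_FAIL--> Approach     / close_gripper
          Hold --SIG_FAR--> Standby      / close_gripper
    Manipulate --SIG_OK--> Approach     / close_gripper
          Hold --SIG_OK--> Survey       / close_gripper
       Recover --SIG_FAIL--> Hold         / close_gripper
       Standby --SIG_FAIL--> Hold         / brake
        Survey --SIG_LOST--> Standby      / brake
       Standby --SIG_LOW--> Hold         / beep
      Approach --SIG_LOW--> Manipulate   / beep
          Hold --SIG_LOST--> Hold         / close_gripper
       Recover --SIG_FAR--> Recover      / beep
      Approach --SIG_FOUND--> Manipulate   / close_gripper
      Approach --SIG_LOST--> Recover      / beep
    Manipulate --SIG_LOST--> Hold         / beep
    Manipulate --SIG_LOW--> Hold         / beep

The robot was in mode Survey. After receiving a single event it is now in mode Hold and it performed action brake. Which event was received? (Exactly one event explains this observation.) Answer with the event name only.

SIG_FAR

try SIG_FAIL: (Survey, SIG_FAIL) → (Standby, open_gripper)
try SIG_LOW: (Survey, SIG_LOW) → (Approach, close_gripper)
try SIG_LOST: (Survey, SIG_LOST) → (Standby, brake)
try SIG_FAR: (Survey, SIG_FAR) → (Hold, brake)  ← matches
try SIG_FOUND: (Survey, SIG_FOUND) → (Standby, beep)
try SIG_OK: (Survey, SIG_OK) → (Manipulate, beep)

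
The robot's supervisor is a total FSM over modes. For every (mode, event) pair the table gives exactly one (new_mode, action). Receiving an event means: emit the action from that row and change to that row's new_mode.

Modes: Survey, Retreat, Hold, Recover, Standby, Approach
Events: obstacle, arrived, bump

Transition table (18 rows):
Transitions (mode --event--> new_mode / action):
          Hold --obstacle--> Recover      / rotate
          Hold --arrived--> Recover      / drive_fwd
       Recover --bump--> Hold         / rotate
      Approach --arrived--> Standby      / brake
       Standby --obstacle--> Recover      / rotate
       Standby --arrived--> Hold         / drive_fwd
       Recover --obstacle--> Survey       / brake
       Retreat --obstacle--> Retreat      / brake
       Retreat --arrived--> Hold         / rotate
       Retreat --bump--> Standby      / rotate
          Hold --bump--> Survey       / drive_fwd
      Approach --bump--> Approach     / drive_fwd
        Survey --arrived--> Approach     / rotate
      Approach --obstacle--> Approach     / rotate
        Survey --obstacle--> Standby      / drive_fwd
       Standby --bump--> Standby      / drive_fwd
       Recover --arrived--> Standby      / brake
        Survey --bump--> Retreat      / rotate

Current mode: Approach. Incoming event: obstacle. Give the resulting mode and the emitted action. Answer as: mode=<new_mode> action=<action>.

mode=Approach action=rotate

current mode = Approach; filter table to that mode:
  (Approach, arrived) → (Standby, brake)
  (Approach, bump) → (Approach, drive_fwd)
  (Approach, obstacle) → (Approach, rotate)  ← event matches
event = obstacle selects (Approach, rotate)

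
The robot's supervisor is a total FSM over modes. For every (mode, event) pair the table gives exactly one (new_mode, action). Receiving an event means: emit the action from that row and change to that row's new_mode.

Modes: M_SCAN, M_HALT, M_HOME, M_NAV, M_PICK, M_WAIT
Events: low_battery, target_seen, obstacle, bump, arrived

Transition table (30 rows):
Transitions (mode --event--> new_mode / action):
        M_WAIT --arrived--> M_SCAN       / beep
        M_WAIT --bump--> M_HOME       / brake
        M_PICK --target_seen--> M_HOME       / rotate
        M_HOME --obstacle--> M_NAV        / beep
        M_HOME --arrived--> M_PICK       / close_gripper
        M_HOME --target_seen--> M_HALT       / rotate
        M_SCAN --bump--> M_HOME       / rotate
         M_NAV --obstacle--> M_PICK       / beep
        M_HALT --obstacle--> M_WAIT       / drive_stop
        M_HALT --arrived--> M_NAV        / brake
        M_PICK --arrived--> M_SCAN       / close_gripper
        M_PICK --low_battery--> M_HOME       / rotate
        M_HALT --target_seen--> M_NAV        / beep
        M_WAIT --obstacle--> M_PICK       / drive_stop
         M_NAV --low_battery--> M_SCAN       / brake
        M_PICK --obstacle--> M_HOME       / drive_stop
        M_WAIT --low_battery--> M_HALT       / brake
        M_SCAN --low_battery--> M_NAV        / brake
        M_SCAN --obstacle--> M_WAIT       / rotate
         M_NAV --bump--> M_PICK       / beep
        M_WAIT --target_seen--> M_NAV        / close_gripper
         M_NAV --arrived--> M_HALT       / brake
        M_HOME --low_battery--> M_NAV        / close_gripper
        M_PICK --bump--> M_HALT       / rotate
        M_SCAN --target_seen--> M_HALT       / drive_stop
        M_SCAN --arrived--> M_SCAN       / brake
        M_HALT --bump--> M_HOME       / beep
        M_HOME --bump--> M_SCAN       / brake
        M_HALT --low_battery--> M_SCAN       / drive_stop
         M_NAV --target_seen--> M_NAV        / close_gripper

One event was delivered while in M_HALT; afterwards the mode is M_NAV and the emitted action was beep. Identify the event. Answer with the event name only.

target_seen

try low_battery: (M_HALT, low_battery) → (M_SCAN, drive_stop)
try target_seen: (M_HALT, target_seen) → (M_NAV, beep)  ← matches
try obstacle: (M_HALT, obstacle) → (M_WAIT, drive_stop)
try bump: (M_HALT, bump) → (M_HOME, beep)
try arrived: (M_HALT, arrived) → (M_NAV, brake)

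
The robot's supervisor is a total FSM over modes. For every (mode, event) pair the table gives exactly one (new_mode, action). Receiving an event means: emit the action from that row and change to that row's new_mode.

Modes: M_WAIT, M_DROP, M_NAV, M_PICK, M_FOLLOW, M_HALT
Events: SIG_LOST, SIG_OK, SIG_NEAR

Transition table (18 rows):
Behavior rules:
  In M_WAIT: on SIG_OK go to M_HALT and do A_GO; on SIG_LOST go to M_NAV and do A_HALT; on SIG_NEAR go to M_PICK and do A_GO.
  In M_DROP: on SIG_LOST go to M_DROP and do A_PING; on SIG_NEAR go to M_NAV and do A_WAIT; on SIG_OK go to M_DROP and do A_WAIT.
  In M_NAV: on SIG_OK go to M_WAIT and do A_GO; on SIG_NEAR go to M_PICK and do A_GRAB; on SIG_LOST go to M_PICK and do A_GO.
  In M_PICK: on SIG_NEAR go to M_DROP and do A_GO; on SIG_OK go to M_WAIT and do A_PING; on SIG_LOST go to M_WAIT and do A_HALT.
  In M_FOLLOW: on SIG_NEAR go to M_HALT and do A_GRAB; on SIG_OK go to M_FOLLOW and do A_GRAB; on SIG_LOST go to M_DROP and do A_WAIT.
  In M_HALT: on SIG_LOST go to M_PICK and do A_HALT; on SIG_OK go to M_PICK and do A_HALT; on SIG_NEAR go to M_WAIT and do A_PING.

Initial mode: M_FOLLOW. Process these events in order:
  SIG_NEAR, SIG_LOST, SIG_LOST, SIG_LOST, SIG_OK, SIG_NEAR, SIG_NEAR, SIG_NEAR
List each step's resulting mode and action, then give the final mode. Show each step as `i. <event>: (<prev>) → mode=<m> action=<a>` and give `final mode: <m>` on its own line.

1. SIG_NEAR: (M_FOLLOW) → mode=M_HALT action=A_GRAB
2. SIG_LOST: (M_HALT) → mode=M_PICK action=A_HALT
3. SIG_LOST: (M_PICK) → mode=M_WAIT action=A_HALT
4. SIG_LOST: (M_WAIT) → mode=M_NAV action=A_HALT
5. SIG_OK: (M_NAV) → mode=M_WAIT action=A_GO
6. SIG_NEAR: (M_WAIT) → mode=M_PICK action=A_GO
7. SIG_NEAR: (M_PICK) → mode=M_DROP action=A_GO
8. SIG_NEAR: (M_DROP) → mode=M_NAV action=A_WAIT

final mode: M_NAV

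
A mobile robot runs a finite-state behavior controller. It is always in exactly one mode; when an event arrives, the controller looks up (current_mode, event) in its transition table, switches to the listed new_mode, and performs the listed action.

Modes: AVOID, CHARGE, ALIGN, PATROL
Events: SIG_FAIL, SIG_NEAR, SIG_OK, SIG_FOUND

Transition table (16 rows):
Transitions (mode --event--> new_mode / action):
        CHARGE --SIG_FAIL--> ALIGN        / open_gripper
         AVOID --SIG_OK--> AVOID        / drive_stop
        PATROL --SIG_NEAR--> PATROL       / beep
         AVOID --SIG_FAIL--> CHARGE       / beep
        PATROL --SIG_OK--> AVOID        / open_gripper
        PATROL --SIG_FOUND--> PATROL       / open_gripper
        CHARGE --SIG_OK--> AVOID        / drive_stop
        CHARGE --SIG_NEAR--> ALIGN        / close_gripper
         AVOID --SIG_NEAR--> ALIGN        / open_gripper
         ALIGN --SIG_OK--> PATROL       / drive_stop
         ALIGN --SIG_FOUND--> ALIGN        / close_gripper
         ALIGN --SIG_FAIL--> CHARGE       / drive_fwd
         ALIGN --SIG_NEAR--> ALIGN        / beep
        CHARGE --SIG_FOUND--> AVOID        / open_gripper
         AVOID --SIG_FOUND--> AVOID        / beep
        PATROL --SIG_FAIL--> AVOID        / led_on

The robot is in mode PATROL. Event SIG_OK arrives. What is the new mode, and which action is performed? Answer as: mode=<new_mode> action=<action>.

mode=AVOID action=open_gripper

current mode = PATROL; filter table to that mode:
  (PATROL, SIG_NEAR) → (PATROL, beep)
  (PATROL, SIG_OK) → (AVOID, open_gripper)  ← event matches
  (PATROL, SIG_FOUND) → (PATROL, open_gripper)
  (PATROL, SIG_FAIL) → (AVOID, led_on)
event = SIG_OK selects (AVOID, open_gripper)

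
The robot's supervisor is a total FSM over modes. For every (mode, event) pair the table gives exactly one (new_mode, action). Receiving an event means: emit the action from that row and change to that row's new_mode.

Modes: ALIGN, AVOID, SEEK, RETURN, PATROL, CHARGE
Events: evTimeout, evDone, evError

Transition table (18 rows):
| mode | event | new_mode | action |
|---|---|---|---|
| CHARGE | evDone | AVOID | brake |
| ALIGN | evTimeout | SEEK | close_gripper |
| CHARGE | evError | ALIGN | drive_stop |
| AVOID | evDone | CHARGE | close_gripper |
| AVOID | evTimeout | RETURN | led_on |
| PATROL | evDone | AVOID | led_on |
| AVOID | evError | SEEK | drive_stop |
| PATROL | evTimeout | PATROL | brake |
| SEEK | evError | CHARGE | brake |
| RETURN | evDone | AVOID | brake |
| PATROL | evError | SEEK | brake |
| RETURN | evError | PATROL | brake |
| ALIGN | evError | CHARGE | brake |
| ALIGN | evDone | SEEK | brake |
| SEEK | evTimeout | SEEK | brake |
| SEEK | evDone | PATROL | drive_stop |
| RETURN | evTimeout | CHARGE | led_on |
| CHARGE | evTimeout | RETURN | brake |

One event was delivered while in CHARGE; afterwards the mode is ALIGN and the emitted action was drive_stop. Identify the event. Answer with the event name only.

try evTimeout: (CHARGE, evTimeout) → (RETURN, brake)
try evDone: (CHARGE, evDone) → (AVOID, brake)
try evError: (CHARGE, evError) → (ALIGN, drive_stop)  ← matches

evError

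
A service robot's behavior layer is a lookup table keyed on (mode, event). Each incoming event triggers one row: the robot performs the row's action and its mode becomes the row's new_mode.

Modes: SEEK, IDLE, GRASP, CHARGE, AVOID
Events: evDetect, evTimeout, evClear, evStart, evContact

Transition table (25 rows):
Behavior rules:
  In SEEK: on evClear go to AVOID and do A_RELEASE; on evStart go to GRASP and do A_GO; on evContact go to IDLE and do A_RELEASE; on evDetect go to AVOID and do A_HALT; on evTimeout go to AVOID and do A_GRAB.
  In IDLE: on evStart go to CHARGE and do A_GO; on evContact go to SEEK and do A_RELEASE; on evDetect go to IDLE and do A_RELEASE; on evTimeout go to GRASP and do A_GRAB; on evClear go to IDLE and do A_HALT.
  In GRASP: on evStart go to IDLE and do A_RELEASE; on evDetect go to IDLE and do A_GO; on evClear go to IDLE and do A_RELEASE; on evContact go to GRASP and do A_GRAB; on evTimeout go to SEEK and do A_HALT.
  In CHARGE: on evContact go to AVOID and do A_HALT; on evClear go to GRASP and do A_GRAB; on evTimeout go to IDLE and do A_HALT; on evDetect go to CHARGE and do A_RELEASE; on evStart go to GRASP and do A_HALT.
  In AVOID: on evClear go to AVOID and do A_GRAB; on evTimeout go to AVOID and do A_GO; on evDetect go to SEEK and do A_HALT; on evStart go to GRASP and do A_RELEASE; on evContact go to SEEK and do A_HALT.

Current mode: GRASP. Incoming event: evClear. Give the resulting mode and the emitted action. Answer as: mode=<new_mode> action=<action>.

current mode = GRASP; filter table to that mode:
  (GRASP, evStart) → (IDLE, A_RELEASE)
  (GRASP, evDetect) → (IDLE, A_GO)
  (GRASP, evClear) → (IDLE, A_RELEASE)  ← event matches
  (GRASP, evContact) → (GRASP, A_GRAB)
  (GRASP, evTimeout) → (SEEK, A_HALT)
event = evClear selects (IDLE, A_RELEASE)

mode=IDLE action=A_RELEASE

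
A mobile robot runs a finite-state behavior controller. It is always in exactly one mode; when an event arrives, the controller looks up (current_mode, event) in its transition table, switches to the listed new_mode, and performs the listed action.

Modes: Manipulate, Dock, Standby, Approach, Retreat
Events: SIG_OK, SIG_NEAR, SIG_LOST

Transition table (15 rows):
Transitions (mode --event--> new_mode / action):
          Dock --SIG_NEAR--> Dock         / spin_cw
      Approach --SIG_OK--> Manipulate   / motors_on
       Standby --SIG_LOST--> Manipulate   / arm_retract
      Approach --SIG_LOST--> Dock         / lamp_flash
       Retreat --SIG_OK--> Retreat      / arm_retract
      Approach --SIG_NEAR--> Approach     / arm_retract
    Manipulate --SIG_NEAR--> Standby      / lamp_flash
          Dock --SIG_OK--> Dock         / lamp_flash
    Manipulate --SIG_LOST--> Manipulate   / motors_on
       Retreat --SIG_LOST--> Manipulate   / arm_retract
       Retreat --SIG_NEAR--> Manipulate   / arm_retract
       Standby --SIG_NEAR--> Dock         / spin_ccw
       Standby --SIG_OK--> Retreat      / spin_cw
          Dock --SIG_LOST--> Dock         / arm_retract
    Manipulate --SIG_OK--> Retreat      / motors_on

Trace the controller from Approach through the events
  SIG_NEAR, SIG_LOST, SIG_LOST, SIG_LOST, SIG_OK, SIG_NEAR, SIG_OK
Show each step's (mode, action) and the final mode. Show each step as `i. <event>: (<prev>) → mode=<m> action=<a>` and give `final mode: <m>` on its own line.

1. SIG_NEAR: (Approach) → mode=Approach action=arm_retract
2. SIG_LOST: (Approach) → mode=Dock action=lamp_flash
3. SIG_LOST: (Dock) → mode=Dock action=arm_retract
4. SIG_LOST: (Dock) → mode=Dock action=arm_retract
5. SIG_OK: (Dock) → mode=Dock action=lamp_flash
6. SIG_NEAR: (Dock) → mode=Dock action=spin_cw
7. SIG_OK: (Dock) → mode=Dock action=lamp_flash

final mode: Dock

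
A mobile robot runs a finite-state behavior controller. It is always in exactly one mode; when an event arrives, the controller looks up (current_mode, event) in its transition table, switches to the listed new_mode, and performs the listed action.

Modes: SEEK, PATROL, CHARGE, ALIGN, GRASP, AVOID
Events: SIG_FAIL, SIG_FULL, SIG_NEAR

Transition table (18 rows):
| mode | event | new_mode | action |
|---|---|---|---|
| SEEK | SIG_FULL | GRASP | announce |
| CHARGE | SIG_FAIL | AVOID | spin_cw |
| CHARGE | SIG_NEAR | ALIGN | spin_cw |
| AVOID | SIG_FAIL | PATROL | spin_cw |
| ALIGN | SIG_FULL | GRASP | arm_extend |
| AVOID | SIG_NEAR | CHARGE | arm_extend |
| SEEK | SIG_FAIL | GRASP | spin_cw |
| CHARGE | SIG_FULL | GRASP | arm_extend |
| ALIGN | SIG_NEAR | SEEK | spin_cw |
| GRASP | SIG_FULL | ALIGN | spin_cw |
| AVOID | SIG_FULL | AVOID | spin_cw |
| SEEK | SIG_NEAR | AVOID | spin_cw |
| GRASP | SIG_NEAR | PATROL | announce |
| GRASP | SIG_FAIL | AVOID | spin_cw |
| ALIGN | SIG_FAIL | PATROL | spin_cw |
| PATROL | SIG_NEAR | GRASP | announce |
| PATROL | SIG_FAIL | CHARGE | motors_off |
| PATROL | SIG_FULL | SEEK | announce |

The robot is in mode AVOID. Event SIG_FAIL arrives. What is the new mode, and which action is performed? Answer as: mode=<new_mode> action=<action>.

mode=PATROL action=spin_cw

current mode = AVOID; filter table to that mode:
  (AVOID, SIG_FAIL) → (PATROL, spin_cw)  ← event matches
  (AVOID, SIG_NEAR) → (CHARGE, arm_extend)
  (AVOID, SIG_FULL) → (AVOID, spin_cw)
event = SIG_FAIL selects (PATROL, spin_cw)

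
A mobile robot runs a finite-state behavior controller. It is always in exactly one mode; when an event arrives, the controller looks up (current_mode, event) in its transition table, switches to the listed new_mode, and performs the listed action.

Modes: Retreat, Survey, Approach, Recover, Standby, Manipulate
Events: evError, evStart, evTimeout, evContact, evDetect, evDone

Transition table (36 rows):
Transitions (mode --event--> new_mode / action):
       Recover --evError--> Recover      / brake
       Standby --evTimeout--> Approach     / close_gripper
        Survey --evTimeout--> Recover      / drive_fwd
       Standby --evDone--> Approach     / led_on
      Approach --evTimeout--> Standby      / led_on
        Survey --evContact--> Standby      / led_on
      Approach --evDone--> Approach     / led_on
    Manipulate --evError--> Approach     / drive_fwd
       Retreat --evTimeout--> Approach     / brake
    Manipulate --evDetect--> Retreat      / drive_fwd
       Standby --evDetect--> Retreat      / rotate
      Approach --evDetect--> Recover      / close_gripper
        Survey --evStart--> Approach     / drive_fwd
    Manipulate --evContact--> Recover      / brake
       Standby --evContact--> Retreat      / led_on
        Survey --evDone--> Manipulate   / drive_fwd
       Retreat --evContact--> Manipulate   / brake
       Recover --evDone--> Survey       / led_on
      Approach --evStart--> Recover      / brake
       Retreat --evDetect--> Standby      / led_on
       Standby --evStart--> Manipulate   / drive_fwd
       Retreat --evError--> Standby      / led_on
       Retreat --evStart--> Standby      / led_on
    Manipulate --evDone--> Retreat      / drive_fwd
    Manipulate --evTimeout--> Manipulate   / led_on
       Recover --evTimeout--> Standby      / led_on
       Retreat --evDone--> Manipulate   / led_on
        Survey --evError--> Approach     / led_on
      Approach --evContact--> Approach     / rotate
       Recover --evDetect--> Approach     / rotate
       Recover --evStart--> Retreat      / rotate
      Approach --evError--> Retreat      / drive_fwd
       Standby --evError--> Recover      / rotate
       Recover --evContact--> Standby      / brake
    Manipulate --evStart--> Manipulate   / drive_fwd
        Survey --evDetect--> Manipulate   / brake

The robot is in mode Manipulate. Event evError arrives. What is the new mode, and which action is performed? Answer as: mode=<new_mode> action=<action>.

mode=Approach action=drive_fwd

current mode = Manipulate; filter table to that mode:
  (Manipulate, evError) → (Approach, drive_fwd)  ← event matches
  (Manipulate, evDetect) → (Retreat, drive_fwd)
  (Manipulate, evContact) → (Recover, brake)
  (Manipulate, evDone) → (Retreat, drive_fwd)
  (Manipulate, evTimeout) → (Manipulate, led_on)
  (Manipulate, evStart) → (Manipulate, drive_fwd)
event = evError selects (Approach, drive_fwd)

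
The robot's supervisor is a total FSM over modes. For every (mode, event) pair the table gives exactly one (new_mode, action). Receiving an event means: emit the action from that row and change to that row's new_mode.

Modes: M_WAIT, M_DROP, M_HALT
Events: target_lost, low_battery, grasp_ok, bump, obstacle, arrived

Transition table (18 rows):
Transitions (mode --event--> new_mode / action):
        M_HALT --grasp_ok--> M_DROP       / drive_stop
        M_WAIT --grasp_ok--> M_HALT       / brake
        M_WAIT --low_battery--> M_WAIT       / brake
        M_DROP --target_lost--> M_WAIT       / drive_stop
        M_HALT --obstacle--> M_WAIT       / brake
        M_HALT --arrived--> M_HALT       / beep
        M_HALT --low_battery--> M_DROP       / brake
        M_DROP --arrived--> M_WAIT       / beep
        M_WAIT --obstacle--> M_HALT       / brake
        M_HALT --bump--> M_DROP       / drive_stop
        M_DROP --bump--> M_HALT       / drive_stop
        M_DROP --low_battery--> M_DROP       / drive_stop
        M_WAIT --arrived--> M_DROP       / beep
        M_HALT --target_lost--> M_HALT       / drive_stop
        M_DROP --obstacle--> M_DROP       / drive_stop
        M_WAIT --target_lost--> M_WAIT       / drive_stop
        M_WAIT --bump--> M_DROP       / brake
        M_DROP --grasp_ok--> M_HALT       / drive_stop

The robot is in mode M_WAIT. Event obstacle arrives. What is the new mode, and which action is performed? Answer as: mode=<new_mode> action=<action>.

current mode = M_WAIT; filter table to that mode:
  (M_WAIT, grasp_ok) → (M_HALT, brake)
  (M_WAIT, low_battery) → (M_WAIT, brake)
  (M_WAIT, obstacle) → (M_HALT, brake)  ← event matches
  (M_WAIT, arrived) → (M_DROP, beep)
  (M_WAIT, target_lost) → (M_WAIT, drive_stop)
  (M_WAIT, bump) → (M_DROP, brake)
event = obstacle selects (M_HALT, brake)

mode=M_HALT action=brake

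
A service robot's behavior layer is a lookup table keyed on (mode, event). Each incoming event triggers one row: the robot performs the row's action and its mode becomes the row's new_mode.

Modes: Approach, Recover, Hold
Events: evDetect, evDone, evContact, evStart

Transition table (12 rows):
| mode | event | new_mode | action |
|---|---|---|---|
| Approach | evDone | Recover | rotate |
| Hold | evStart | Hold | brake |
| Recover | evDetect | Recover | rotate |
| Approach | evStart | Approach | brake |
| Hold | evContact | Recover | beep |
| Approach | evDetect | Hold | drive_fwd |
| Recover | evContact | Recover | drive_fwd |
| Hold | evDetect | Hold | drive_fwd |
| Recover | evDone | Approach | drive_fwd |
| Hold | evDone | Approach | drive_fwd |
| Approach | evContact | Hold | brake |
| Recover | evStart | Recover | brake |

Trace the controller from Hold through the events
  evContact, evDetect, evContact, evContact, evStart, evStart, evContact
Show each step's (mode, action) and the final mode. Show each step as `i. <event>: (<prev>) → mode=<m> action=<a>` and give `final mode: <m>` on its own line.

1. evContact: (Hold) → mode=Recover action=beep
2. evDetect: (Recover) → mode=Recover action=rotate
3. evContact: (Recover) → mode=Recover action=drive_fwd
4. evContact: (Recover) → mode=Recover action=drive_fwd
5. evStart: (Recover) → mode=Recover action=brake
6. evStart: (Recover) → mode=Recover action=brake
7. evContact: (Recover) → mode=Recover action=drive_fwd

final mode: Recover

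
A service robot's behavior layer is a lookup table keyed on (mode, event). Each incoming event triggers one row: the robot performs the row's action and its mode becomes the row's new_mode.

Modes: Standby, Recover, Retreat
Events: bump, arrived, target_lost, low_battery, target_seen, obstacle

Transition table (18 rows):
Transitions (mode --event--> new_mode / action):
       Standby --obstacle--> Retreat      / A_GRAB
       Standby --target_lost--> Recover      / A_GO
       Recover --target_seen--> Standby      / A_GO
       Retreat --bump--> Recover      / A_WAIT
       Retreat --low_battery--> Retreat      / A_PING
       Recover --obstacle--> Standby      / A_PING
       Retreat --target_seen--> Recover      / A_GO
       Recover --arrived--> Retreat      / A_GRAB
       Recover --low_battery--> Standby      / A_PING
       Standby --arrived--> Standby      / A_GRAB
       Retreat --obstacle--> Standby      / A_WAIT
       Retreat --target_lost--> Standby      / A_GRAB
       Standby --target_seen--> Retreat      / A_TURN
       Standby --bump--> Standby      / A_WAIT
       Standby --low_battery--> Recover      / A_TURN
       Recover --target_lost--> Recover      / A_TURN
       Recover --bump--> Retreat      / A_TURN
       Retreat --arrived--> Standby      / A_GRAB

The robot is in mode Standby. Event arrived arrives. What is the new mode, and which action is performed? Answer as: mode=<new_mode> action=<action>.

mode=Standby action=A_GRAB

current mode = Standby; filter table to that mode:
  (Standby, obstacle) → (Retreat, A_GRAB)
  (Standby, target_lost) → (Recover, A_GO)
  (Standby, arrived) → (Standby, A_GRAB)  ← event matches
  (Standby, target_seen) → (Retreat, A_TURN)
  (Standby, bump) → (Standby, A_WAIT)
  (Standby, low_battery) → (Recover, A_TURN)
event = arrived selects (Standby, A_GRAB)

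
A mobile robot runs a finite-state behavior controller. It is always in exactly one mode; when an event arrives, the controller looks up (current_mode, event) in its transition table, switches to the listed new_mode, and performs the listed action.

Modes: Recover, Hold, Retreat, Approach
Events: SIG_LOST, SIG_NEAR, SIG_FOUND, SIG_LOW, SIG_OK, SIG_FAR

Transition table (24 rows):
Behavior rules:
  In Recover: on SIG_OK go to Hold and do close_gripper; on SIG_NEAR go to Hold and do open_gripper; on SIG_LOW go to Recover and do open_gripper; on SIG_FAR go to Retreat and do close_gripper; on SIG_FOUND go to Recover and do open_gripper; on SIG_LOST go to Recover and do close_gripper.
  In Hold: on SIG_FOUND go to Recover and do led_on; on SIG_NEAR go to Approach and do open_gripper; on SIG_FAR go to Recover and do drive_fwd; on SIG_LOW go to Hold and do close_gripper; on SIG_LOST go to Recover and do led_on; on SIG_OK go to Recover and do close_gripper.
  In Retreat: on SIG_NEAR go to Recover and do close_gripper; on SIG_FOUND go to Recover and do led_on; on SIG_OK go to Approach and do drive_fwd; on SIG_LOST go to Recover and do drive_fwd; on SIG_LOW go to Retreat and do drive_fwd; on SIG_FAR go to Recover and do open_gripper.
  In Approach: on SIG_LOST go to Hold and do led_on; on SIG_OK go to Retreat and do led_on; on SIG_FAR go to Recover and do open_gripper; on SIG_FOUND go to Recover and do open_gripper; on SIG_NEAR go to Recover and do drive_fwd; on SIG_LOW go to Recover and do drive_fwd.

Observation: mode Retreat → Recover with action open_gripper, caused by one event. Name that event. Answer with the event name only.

try SIG_LOST: (Retreat, SIG_LOST) → (Recover, drive_fwd)
try SIG_NEAR: (Retreat, SIG_NEAR) → (Recover, close_gripper)
try SIG_FOUND: (Retreat, SIG_FOUND) → (Recover, led_on)
try SIG_LOW: (Retreat, SIG_LOW) → (Retreat, drive_fwd)
try SIG_OK: (Retreat, SIG_OK) → (Approach, drive_fwd)
try SIG_FAR: (Retreat, SIG_FAR) → (Recover, open_gripper)  ← matches

SIG_FAR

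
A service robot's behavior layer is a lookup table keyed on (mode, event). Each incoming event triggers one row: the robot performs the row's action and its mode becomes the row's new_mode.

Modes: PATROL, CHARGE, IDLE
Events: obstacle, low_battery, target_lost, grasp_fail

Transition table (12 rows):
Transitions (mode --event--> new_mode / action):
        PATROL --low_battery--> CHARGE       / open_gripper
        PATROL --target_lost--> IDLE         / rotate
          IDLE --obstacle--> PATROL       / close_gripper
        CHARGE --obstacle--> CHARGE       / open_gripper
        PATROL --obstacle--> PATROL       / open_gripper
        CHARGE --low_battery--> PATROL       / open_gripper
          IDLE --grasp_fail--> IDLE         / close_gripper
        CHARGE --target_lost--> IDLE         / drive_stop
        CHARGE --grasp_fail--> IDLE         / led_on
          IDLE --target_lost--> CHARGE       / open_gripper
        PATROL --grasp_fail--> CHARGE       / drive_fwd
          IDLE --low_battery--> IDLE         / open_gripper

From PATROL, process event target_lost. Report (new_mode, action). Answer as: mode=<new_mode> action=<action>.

mode=IDLE action=rotate

current mode = PATROL; filter table to that mode:
  (PATROL, low_battery) → (CHARGE, open_gripper)
  (PATROL, target_lost) → (IDLE, rotate)  ← event matches
  (PATROL, obstacle) → (PATROL, open_gripper)
  (PATROL, grasp_fail) → (CHARGE, drive_fwd)
event = target_lost selects (IDLE, rotate)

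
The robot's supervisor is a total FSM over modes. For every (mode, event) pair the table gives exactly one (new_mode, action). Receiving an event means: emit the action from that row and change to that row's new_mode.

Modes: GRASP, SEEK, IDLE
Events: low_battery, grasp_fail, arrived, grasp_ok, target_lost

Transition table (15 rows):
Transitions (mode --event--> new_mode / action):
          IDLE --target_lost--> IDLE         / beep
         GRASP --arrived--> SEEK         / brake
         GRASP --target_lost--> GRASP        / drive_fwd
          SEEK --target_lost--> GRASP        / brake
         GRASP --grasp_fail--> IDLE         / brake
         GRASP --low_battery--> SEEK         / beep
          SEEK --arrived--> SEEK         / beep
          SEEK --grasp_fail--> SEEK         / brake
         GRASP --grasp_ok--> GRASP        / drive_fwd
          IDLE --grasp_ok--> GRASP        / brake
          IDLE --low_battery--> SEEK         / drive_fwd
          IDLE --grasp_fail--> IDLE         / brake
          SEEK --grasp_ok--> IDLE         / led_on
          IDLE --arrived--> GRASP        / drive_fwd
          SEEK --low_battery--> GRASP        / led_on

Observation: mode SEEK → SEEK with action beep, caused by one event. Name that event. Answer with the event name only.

try low_battery: (SEEK, low_battery) → (GRASP, led_on)
try grasp_fail: (SEEK, grasp_fail) → (SEEK, brake)
try arrived: (SEEK, arrived) → (SEEK, beep)  ← matches
try grasp_ok: (SEEK, grasp_ok) → (IDLE, led_on)
try target_lost: (SEEK, target_lost) → (GRASP, brake)

arrived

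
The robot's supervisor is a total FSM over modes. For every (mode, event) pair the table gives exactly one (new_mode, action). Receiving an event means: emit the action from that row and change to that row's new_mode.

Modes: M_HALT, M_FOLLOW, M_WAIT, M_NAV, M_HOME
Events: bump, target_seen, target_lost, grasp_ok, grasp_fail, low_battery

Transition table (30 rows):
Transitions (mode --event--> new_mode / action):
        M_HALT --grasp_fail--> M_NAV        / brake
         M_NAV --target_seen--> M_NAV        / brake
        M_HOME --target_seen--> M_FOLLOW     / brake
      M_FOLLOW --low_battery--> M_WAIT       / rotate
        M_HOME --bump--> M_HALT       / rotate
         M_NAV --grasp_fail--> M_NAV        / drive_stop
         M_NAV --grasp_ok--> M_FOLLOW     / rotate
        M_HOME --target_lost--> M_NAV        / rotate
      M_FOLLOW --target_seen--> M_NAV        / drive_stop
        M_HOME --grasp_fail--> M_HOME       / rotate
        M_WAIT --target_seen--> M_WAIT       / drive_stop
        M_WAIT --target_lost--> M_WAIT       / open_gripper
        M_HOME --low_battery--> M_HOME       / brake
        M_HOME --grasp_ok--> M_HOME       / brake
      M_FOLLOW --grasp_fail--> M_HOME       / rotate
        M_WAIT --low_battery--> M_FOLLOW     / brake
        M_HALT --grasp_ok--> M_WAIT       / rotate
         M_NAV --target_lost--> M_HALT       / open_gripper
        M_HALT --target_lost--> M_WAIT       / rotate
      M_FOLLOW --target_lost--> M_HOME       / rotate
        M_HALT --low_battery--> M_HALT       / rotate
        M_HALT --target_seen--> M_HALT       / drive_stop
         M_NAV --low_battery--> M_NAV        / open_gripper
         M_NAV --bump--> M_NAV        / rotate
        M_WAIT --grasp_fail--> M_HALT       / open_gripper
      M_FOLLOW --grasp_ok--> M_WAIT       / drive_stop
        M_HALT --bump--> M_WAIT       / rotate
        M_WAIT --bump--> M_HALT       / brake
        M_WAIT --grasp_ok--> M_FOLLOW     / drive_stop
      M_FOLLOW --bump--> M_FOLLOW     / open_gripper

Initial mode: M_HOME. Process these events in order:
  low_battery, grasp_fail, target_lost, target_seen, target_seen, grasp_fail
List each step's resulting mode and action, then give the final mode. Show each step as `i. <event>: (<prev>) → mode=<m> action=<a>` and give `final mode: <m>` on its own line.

1. low_battery: (M_HOME) → mode=M_HOME action=brake
2. grasp_fail: (M_HOME) → mode=M_HOME action=rotate
3. target_lost: (M_HOME) → mode=M_NAV action=rotate
4. target_seen: (M_NAV) → mode=M_NAV action=brake
5. target_seen: (M_NAV) → mode=M_NAV action=brake
6. grasp_fail: (M_NAV) → mode=M_NAV action=drive_stop

final mode: M_NAV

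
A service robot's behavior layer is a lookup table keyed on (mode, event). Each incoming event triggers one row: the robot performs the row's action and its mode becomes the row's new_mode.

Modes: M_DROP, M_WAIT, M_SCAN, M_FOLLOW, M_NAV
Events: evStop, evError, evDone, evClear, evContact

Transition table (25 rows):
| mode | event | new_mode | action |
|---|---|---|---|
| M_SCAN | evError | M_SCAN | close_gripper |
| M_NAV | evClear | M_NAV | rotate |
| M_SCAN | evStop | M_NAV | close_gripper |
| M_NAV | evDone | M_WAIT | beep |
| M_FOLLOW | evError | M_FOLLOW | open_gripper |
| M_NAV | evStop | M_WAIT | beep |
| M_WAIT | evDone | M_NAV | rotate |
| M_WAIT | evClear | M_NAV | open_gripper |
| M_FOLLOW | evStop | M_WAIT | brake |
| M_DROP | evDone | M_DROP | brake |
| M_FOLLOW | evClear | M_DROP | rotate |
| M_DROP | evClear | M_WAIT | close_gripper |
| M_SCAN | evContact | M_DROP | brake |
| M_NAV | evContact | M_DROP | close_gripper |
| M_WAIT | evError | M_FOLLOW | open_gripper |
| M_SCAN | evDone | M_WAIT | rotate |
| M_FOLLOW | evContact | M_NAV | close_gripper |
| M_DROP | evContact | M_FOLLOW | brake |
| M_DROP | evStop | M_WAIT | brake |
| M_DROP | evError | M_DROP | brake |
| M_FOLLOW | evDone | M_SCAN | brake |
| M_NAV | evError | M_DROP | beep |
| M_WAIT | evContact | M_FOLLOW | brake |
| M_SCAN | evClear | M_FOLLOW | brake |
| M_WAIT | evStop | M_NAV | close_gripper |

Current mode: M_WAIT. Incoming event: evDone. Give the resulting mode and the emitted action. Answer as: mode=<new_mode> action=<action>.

current mode = M_WAIT; filter table to that mode:
  (M_WAIT, evDone) → (M_NAV, rotate)  ← event matches
  (M_WAIT, evClear) → (M_NAV, open_gripper)
  (M_WAIT, evError) → (M_FOLLOW, open_gripper)
  (M_WAIT, evContact) → (M_FOLLOW, brake)
  (M_WAIT, evStop) → (M_NAV, close_gripper)
event = evDone selects (M_NAV, rotate)

mode=M_NAV action=rotate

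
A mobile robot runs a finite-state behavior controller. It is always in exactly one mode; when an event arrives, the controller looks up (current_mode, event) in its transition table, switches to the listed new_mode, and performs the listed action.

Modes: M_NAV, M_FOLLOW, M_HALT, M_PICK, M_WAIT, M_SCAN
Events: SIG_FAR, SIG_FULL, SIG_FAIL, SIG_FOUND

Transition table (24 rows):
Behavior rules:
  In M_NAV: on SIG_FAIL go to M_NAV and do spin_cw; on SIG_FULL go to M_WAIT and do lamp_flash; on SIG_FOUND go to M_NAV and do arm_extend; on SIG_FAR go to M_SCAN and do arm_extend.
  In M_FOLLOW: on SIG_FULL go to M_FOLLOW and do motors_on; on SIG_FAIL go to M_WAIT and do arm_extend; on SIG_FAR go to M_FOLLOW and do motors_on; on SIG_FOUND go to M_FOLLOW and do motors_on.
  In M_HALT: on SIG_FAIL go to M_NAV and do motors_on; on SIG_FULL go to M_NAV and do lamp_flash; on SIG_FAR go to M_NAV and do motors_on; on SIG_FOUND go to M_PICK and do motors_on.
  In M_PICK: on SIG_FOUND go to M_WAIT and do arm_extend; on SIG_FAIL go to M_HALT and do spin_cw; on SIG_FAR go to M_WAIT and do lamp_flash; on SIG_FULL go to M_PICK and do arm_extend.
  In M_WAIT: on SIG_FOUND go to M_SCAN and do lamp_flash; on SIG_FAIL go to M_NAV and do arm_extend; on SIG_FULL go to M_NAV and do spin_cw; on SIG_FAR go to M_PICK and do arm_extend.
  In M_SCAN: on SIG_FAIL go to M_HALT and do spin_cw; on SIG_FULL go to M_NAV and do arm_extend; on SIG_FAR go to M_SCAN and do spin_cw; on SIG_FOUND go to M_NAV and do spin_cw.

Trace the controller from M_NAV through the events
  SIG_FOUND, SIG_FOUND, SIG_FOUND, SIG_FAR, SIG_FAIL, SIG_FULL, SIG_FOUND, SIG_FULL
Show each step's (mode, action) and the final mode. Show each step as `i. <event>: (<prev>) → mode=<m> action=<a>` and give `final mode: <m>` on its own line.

1. SIG_FOUND: (M_NAV) → mode=M_NAV action=arm_extend
2. SIG_FOUND: (M_NAV) → mode=M_NAV action=arm_extend
3. SIG_FOUND: (M_NAV) → mode=M_NAV action=arm_extend
4. SIG_FAR: (M_NAV) → mode=M_SCAN action=arm_extend
5. SIG_FAIL: (M_SCAN) → mode=M_HALT action=spin_cw
6. SIG_FULL: (M_HALT) → mode=M_NAV action=lamp_flash
7. SIG_FOUND: (M_NAV) → mode=M_NAV action=arm_extend
8. SIG_FULL: (M_NAV) → mode=M_WAIT action=lamp_flash

final mode: M_WAIT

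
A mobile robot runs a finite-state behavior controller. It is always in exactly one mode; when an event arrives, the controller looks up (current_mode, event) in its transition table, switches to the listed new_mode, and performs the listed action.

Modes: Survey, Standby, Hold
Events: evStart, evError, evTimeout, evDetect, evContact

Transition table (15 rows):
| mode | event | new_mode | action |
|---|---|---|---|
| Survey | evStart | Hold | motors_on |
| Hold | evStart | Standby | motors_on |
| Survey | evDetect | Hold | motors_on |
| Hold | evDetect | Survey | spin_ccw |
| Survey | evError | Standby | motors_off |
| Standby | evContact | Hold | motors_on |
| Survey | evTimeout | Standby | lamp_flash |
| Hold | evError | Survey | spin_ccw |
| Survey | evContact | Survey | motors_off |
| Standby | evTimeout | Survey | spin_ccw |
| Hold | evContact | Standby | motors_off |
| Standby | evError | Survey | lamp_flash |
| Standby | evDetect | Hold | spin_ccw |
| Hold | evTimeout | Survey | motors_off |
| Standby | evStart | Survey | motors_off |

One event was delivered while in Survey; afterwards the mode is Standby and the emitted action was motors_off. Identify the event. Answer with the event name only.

evError

try evStart: (Survey, evStart) → (Hold, motors_on)
try evError: (Survey, evError) → (Standby, motors_off)  ← matches
try evTimeout: (Survey, evTimeout) → (Standby, lamp_flash)
try evDetect: (Survey, evDetect) → (Hold, motors_on)
try evContact: (Survey, evContact) → (Survey, motors_off)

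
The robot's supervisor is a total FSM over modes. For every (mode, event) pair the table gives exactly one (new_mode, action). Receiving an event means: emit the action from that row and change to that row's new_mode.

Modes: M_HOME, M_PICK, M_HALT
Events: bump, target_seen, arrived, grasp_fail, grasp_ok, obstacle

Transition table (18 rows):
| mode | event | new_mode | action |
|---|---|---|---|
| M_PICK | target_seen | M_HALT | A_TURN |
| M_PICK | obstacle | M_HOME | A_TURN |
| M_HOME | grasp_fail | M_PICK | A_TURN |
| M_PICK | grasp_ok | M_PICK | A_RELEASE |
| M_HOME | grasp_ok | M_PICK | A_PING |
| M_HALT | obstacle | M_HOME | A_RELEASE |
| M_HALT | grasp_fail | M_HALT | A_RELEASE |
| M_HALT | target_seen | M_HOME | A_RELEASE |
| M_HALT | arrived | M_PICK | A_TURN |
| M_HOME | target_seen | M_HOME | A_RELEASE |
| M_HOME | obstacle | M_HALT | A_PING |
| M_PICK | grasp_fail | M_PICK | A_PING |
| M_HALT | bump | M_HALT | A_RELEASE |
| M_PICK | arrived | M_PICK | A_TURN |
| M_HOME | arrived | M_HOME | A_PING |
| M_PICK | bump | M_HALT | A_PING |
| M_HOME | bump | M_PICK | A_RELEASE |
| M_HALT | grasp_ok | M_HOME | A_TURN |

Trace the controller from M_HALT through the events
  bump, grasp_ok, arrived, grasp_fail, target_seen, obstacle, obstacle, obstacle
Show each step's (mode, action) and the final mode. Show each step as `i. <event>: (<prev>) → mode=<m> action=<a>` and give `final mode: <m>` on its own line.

final mode: M_HOME

1. bump: (M_HALT) → mode=M_HALT action=A_RELEASE
2. grasp_ok: (M_HALT) → mode=M_HOME action=A_TURN
3. arrived: (M_HOME) → mode=M_HOME action=A_PING
4. grasp_fail: (M_HOME) → mode=M_PICK action=A_TURN
5. target_seen: (M_PICK) → mode=M_HALT action=A_TURN
6. obstacle: (M_HALT) → mode=M_HOME action=A_RELEASE
7. obstacle: (M_HOME) → mode=M_HALT action=A_PING
8. obstacle: (M_HALT) → mode=M_HOME action=A_RELEASE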